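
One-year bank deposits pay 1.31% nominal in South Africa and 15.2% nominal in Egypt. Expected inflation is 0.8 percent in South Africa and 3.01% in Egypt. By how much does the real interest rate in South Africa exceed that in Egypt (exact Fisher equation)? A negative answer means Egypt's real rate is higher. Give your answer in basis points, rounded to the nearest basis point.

-1133 basis points

South Africa: (1 + 0.0131)/(1 + 0.0080) − 1 = 0.5060%
Egypt: (1 + 0.1520)/(1 + 0.0301) − 1 = 11.8338%
Differential = 0.5060% − 11.8338% = -11.3279% → -1133 basis points.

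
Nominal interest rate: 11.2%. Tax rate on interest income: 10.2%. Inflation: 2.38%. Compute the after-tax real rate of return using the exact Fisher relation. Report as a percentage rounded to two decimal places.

7.50%

After-tax nominal return = 11.2% × (1 − 0.102) = 10.0576%.
1 + r = 1.100576 / 1.02380 = 1.074991
After-tax real rate = 1.074991 − 1 → 7.50%.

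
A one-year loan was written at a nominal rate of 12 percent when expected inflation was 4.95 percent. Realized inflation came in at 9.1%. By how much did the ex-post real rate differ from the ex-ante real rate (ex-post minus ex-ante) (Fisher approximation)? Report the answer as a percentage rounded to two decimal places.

-4.15%

Ex-ante: 12% − 4.95% = 7.050%
Ex-post: 12% − 9.1% = 2.900%
Difference (ex-post − ex-ante) = -4.1500% → -4.15%.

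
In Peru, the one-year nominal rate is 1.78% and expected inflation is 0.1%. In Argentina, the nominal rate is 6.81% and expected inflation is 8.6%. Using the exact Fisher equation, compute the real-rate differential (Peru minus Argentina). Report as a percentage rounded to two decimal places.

Peru: (1 + 0.0178)/(1 + 0.0010) − 1 = 1.6783%
Argentina: (1 + 0.0681)/(1 + 0.0860) − 1 = -1.6483%
Differential = 1.6783% − (-1.6483%) = 3.3266% → 3.33%.

3.33%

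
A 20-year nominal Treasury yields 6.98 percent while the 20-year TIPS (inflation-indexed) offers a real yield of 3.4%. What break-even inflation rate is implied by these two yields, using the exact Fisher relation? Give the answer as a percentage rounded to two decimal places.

(1 + π) = (1 + i)/(1 + r) = 1.06980 / 1.03400 = 1.034623
Break-even inflation = 1.034623 − 1 → 3.46%.

3.46%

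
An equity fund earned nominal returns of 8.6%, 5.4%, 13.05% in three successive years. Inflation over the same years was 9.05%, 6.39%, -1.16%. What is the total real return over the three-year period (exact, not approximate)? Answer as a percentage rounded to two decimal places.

12.84%

Nominal growth factor = 1.0860 × 1.0540 × 1.1305 = 1.294020
Price-level growth factor = 1.0905 × 1.0639 × 0.9884 = 1.146725
Real growth factor = 1.294020 / 1.146725 = 1.128449
Total real return = 1.128449 − 1 → 12.84%.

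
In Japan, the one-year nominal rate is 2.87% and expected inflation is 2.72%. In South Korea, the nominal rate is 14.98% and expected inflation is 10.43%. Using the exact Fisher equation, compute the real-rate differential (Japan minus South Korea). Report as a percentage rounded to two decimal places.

Japan: (1 + 0.0287)/(1 + 0.0272) − 1 = 0.1460%
South Korea: (1 + 0.1498)/(1 + 0.1043) − 1 = 4.1203%
Differential = 0.1460% − 4.1203% = -3.9742% → -3.97%.

-3.97%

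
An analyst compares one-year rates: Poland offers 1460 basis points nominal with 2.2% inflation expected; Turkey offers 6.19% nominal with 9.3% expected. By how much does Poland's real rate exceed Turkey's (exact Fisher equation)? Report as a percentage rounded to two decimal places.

14.98%

Poland: (1 + 0.1460)/(1 + 0.0220) − 1 = 12.1331%
Turkey: (1 + 0.0619)/(1 + 0.0930) − 1 = -2.8454%
Differential = 12.1331% − (-2.8454%) = 14.9785% → 14.98%.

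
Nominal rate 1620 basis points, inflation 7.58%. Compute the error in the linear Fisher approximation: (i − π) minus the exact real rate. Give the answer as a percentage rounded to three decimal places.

Approximate: r ≈ 16.200% − 7.580% = 8.6200%
Exact: (1 + 0.1620)/(1 + 0.0758) − 1 = 8.0126%
Error = 8.6200% − 8.0126% = 0.6074% → 0.607%.

0.607%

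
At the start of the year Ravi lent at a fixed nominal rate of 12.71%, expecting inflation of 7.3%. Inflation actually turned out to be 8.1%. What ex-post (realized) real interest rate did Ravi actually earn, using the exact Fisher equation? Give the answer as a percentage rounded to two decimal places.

4.26%

Ex-post: (1 + 0.1271)/(1 + 0.0810) − 1 = 4.2646%
So the realized real rate is 4.26%.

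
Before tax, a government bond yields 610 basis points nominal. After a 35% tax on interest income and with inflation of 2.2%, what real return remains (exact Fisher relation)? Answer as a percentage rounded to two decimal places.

1.73%

After-tax nominal return = 6.1% × (1 − 0.35) = 3.9650%.
1 + r = 1.03965 / 1.02200 = 1.017270
After-tax real rate = 1.017270 − 1 → 1.73%.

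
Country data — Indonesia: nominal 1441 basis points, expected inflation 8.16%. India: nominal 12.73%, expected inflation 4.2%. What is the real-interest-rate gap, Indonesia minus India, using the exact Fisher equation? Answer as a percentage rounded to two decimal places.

-2.41%

Indonesia: (1 + 0.1441)/(1 + 0.0816) − 1 = 5.7785%
India: (1 + 0.1273)/(1 + 0.0420) − 1 = 8.1862%
Differential = 5.7785% − 8.1862% = -2.4077% → -2.41%.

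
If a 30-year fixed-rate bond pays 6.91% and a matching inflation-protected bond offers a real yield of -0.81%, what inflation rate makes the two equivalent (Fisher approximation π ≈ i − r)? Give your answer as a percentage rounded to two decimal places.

π ≈ i − r = 6.91% − (-0.81%) → 7.72%.

7.72%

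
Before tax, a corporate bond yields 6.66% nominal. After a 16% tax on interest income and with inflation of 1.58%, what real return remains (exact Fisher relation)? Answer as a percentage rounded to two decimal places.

3.95%

After-tax nominal return = 6.66% × (1 − 0.16) = 5.5944%.
1 + r = 1.055944 / 1.01580 = 1.039520
After-tax real rate = 1.039520 − 1 → 3.95%.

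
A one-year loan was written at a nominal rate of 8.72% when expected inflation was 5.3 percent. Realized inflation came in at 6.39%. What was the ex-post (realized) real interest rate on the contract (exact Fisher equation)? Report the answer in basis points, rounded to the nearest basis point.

Ex-post: (1 + 0.0872)/(1 + 0.0639) − 1 = 2.1901%
So the realized real rate is 219 basis points.

219 basis points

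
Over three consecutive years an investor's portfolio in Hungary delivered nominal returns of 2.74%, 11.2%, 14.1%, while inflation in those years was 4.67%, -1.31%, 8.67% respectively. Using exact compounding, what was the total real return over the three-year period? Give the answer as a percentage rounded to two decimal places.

16.12%

Nominal growth factor = 1.0274 × 1.1120 × 1.1410 = 1.303557
Price-level growth factor = 1.0467 × 0.9869 × 1.0867 = 1.122548
Real growth factor = 1.303557 / 1.122548 = 1.161248
Total real return = 1.161248 − 1 → 16.12%.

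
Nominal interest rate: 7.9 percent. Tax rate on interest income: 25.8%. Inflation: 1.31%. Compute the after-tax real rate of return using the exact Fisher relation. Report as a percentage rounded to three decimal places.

After-tax nominal return = 7.9% × (1 − 0.258) = 5.8618%.
1 + r = 1.058618 / 1.01310 = 1.044929
After-tax real rate = 1.044929 − 1 → 4.493%.

4.493%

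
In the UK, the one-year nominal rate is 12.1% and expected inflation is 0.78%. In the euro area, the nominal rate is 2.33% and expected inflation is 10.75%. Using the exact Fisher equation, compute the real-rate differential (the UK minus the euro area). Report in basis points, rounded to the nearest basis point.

1884 basis points

The UK: (1 + 0.1210)/(1 + 0.0078) − 1 = 11.2324%
The euro area: (1 + 0.0233)/(1 + 0.1075) − 1 = -7.6027%
Differential = 11.2324% − (-7.6027%) = 18.8351% → 1884 basis points.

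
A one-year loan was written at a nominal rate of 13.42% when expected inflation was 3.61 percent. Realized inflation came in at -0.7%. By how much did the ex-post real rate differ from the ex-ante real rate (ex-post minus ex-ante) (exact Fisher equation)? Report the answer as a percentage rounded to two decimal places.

4.75%

Ex-ante: (1 + 0.1342)/(1 + 0.0361) − 1 = 9.4682%
Ex-post: (1 + 0.1342)/(1 − 0.0070) − 1 = 14.2195%
Difference (ex-post − ex-ante) = 4.7513% → 4.75%.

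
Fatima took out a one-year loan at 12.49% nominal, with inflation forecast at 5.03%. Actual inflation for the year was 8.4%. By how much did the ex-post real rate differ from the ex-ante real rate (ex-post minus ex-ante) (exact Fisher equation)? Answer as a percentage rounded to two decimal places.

-3.33%

Ex-ante: (1 + 0.1249)/(1 + 0.0503) − 1 = 7.1027%
Ex-post: (1 + 0.1249)/(1 + 0.0840) − 1 = 3.7731%
Difference (ex-post − ex-ante) = -3.3297% → -3.33%.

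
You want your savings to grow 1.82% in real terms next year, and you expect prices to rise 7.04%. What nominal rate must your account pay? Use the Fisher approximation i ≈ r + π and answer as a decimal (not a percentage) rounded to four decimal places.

i ≈ r + π = 1.82% + 7.04% = 0.0886.

0.0886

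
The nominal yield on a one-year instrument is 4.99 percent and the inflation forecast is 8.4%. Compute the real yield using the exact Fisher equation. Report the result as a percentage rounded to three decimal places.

-3.146%

By the Fisher equation, 1 + r = (1 + i)/(1 + π).
1 + r = 1.04990 / 1.08400 = 0.968542
r = 0.968542 − 1 = -3.1458%, i.e. -3.146%.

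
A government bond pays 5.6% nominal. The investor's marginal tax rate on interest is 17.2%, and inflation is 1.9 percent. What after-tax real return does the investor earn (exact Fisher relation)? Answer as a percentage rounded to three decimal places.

After-tax nominal return = 5.6% × (1 − 0.172) = 4.6368%.
1 + r = 1.046368 / 1.01900 = 1.026858
After-tax real rate = 1.026858 − 1 → 2.686%.

2.686%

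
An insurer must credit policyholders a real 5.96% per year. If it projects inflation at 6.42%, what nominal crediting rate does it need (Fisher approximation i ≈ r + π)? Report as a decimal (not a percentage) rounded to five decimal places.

i ≈ r + π = 5.96% + 6.42% = 0.12380.

0.12380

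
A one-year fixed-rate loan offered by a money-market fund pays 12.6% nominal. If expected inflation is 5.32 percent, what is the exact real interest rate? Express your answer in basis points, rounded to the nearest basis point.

1 + r = 1.12600 / 1.05320 = 1.069123
r = 1.069123 − 1 = 6.9123%, i.e. 691 basis points.

691 basis points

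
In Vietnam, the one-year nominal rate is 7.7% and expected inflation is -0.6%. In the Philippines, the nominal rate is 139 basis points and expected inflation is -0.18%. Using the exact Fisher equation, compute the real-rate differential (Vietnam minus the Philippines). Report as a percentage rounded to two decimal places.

6.78%

Vietnam: (1 + 0.0770)/(1 − 0.0060) − 1 = 8.3501%
The Philippines: (1 + 0.0139)/(1 − 0.0018) − 1 = 1.5728%
Differential = 8.3501% − 1.5728% = 6.7773% → 6.78%.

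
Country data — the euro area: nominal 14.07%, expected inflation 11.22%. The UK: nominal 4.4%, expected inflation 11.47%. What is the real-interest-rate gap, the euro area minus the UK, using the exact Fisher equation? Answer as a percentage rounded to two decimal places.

8.91%

The euro area: (1 + 0.1407)/(1 + 0.1122) − 1 = 2.562489%
The UK: (1 + 0.0440)/(1 + 0.1147) − 1 = -6.342514%
Differential = 2.562489% − (-6.342514%) = 8.905002% → 8.91%.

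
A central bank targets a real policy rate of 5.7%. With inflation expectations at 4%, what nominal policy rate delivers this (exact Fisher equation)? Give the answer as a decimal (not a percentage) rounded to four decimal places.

0.0993

(1 + i) = (1 + r)(1 + π) = 1.05700 × 1.04000 = 1.09928
i = 1.09928 − 1, so the required nominal rate is 0.0993.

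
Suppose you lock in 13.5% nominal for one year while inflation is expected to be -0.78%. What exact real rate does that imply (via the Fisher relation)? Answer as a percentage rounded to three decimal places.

By the Fisher relation, 1 + r = (1 + i)/(1 + π).
1 + r = 1.13500 / 0.99220 = 1.143923
r = 1.143923 − 1 = 14.3923%, i.e. 14.392%.

14.392%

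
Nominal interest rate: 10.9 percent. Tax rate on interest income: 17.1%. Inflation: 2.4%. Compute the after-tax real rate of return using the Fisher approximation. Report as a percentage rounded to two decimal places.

After-tax nominal return = 10.9% × (1 − 0.171) = 9.0361%.
r ≈ 9.0361% − 2.4% → 6.64%.

6.64%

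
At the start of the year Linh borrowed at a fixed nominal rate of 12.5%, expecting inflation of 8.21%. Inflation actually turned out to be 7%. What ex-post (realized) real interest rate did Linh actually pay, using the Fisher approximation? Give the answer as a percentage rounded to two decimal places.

Ex-post: 12.5% − 7% = 5.500%
So the realized real rate is 5.50%.

5.50%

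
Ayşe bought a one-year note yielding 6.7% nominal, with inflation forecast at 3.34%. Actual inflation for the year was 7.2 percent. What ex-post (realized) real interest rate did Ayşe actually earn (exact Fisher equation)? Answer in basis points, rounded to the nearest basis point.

-47 basis points

Ex-post: (1 + 0.0670)/(1 + 0.0720) − 1 = -0.4664%
So the realized real rate is -47 basis points.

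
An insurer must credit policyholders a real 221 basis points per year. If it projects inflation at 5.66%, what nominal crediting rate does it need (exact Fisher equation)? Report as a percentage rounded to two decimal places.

8.00%

(1 + i) = (1 + r)(1 + π) = 1.02210 × 1.05660 = 1.07995086
i = 1.07995086 − 1, so the required nominal rate is 8.00%.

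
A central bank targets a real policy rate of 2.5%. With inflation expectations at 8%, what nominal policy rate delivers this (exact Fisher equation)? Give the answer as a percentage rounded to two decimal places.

(1 + i) = (1 + r)(1 + π) = 1.02500 × 1.08000 = 1.10700
i = 1.10700 − 1, so the required nominal rate is 10.70%.

10.70%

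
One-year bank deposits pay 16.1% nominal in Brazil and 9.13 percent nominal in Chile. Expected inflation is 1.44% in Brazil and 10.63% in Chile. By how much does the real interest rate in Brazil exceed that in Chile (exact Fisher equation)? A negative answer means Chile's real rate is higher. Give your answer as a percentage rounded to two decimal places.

Brazil: (1 + 0.1610)/(1 + 0.0144) − 1 = 14.4519%
Chile: (1 + 0.0913)/(1 + 0.1063) − 1 = -1.3559%
Differential = 14.4519% − (-1.3559%) = 15.8078% → 15.81%.

15.81%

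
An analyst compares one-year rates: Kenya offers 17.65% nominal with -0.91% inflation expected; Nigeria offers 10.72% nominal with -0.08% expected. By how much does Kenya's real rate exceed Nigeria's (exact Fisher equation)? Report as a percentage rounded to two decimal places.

Kenya: (1 + 0.1765)/(1 − 0.0091) − 1 = 18.7304%
Nigeria: (1 + 0.1072)/(1 − 0.0008) − 1 = 10.8086%
Differential = 18.7304% − 10.8086% = 7.9218% → 7.92%.

7.92%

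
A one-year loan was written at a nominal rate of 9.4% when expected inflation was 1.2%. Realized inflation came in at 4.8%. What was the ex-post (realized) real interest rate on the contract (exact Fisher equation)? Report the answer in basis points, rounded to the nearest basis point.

439 basis points

Ex-post: (1 + 0.0940)/(1 + 0.0480) − 1 = 4.3893%
So the realized real rate is 439 basis points.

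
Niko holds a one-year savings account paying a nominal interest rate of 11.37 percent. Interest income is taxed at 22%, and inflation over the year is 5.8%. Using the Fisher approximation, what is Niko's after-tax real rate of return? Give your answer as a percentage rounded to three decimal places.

3.069%

After-tax nominal return = 11.37% × (1 − 0.22) = 8.8686%.
r ≈ 8.8686% − 5.8% → 3.069%.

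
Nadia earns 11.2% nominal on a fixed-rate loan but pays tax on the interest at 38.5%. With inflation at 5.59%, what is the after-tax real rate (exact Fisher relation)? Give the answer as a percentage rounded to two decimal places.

1.23%

After-tax nominal return = 11.2% × (1 − 0.385) = 6.8880%.
1 + r = 1.06888 / 1.05590 = 1.012293
After-tax real rate = 1.012293 − 1 → 1.23%.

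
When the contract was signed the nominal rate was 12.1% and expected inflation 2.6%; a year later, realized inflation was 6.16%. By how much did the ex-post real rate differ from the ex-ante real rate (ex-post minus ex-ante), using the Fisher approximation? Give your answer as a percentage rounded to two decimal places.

-3.56%

Ex-ante: 12.1% − 2.6% = 9.500%
Ex-post: 12.1% − 6.16% = 5.940%
Difference (ex-post − ex-ante) = -3.5600% → -3.56%.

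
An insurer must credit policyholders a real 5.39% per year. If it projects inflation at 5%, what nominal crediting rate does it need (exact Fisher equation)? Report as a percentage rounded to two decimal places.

10.66%

(1 + i) = (1 + r)(1 + π) = 1.05390 × 1.05000 = 1.106595
i = 1.106595 − 1, so the required nominal rate is 10.66%.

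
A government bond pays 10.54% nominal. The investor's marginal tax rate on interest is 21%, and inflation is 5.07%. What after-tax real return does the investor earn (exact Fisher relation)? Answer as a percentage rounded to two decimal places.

3.10%

After-tax nominal return = 10.54% × (1 − 0.21) = 8.3266%.
1 + r = 1.083266 / 1.05070 = 1.030995
After-tax real rate = 1.030995 − 1 → 3.10%.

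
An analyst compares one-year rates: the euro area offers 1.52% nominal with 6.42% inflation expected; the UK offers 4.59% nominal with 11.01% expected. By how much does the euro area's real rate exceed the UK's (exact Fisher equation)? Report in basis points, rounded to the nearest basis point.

118 basis points

The euro area: (1 + 0.0152)/(1 + 0.0642) − 1 = -4.6044%
The UK: (1 + 0.0459)/(1 + 0.1101) − 1 = -5.7833%
Differential = -4.6044% − (-5.7833%) = 1.1789% → 118 basis points.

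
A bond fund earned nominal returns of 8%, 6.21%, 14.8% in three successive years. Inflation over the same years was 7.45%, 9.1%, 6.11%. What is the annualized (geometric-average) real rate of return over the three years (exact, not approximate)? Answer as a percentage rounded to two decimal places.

Nominal growth factor = 1.0800 × 1.0621 × 1.1480 = 1.31683406
Price-level growth factor = 1.0745 × 1.0910 × 1.0611 = 1.24390578
Real growth factor = 1.31683406 / 1.24390578 = 1.05862847
Annualized real rate = 1.05862847^(1/3) − 1 = 1.9173% → 1.92%.

1.92%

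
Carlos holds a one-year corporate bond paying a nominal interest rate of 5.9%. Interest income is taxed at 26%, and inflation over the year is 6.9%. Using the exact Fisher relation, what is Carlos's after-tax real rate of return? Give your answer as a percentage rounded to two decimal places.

-2.37%

After-tax nominal return = 5.9% × (1 − 0.26) = 4.3660%.
1 + r = 1.04366 / 1.06900 = 0.976296
After-tax real rate = 0.976296 − 1 → -2.37%.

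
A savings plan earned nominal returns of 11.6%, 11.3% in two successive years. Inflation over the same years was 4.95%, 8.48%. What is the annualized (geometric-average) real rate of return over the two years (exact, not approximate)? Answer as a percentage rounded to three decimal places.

4.451%

Nominal growth factor = 1.1160 × 1.1130 = 1.24210800
Price-level growth factor = 1.0495 × 1.0848 = 1.13849760
Real growth factor = 1.24210800 / 1.13849760 = 1.09100625
Annualized real rate = 1.09100625^(1/2) − 1 = 4.4512% → 4.451%.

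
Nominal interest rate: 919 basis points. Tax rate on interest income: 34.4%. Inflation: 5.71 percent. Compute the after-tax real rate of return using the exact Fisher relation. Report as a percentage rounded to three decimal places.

After-tax nominal return = 9.19% × (1 − 0.344) = 6.02864%.
1 + r = 1.0602864 / 1.05710 = 1.003014
After-tax real rate = 1.003014 − 1 → 0.301%.

0.301%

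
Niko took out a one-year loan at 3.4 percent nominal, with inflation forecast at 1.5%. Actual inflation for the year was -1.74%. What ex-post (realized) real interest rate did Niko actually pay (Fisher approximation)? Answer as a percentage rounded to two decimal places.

5.14%

Ex-post: 3.4% − (-1.74%) = 5.140%
So the realized real rate is 5.14%.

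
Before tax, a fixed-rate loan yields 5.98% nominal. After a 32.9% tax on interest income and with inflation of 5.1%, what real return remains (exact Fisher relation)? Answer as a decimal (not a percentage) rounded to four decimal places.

After-tax nominal return = 5.98% × (1 − 0.329) = 4.01258%.
1 + r = 1.0401258 / 1.05100 = 0.989653
After-tax real rate = 0.989653 − 1 → -0.0103.

-0.0103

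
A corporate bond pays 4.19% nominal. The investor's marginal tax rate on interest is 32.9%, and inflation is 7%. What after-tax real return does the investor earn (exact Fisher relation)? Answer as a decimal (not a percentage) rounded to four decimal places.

After-tax nominal return = 4.19% × (1 − 0.329) = 2.81149%.
1 + r = 1.0281149 / 1.07000 = 0.960855
After-tax real rate = 0.960855 − 1 → -0.0391.

-0.0391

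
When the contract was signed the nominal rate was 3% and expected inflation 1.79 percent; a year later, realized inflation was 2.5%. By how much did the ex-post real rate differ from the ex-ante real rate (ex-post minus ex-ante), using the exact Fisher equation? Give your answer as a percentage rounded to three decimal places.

-0.701%

Ex-ante: (1 + 0.0300)/(1 + 0.0179) − 1 = 1.1887%
Ex-post: (1 + 0.0300)/(1 + 0.0250) − 1 = 0.4878%
Difference (ex-post − ex-ante) = -0.7009% → -0.701%.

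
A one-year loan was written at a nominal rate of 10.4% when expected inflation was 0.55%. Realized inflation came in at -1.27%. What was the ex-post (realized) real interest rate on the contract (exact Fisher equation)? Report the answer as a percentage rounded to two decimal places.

Ex-post: (1 + 0.1040)/(1 − 0.0127) − 1 = 11.8201%
So the realized real rate is 11.82%.

11.82%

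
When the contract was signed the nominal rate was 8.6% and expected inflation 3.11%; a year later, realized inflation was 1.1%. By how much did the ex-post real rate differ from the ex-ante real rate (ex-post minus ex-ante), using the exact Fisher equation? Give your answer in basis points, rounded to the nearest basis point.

Ex-ante: (1 + 0.0860)/(1 + 0.0311) − 1 = 5.3244%
Ex-post: (1 + 0.0860)/(1 + 0.0110) − 1 = 7.4184%
Difference (ex-post − ex-ante) = 2.0940% → 209 basis points.

209 basis points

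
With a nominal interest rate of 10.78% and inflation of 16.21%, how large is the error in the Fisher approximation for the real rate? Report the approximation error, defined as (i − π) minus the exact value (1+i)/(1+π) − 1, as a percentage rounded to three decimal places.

Approximate: r ≈ 10.780% − 16.210% = -5.4300%
Exact: (1 + 0.1078)/(1 + 0.1621) − 1 = -4.6726%
Error = -5.4300% − (-4.6726%) = -0.7574% → -0.757%.

-0.757%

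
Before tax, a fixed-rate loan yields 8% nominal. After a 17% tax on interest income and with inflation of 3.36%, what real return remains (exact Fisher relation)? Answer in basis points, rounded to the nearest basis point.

317 basis points

After-tax nominal return = 8% × (1 − 0.17) = 6.6400%.
1 + r = 1.06640 / 1.03360 = 1.031734
After-tax real rate = 1.031734 − 1 → 317 basis points.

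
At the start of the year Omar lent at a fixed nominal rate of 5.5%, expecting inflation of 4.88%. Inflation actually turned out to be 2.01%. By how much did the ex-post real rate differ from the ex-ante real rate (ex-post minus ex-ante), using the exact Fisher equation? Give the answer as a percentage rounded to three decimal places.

2.830%

Ex-ante: (1 + 0.0550)/(1 + 0.0488) − 1 = 0.5912%
Ex-post: (1 + 0.0550)/(1 + 0.0201) − 1 = 3.4212%
Difference (ex-post − ex-ante) = 2.8301% → 2.830%.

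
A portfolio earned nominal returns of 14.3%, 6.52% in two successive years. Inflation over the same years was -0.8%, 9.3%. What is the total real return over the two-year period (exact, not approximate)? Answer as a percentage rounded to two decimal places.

12.29%

Nominal growth factor = 1.1430 × 1.0652 = 1.217524
Price-level growth factor = 0.9920 × 1.0930 = 1.084256
Real growth factor = 1.217524 / 1.084256 = 1.122912
Total real return = 1.122912 − 1 → 12.29%.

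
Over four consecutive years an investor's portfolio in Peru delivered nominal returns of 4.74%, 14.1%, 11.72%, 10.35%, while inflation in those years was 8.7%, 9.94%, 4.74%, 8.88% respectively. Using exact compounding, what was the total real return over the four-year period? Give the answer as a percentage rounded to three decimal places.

8.107%

Compound the nominal returns: 1.0474 × 1.1410 × 1.1172 × 1.1035 = 1.473335.
Compound inflation: 1.0870 × 1.0994 × 1.0474 × 1.0888 = 1.362843.
Deflate: 1.473335 / 1.362843 = 1.081074.
Total real return = 1.081074 − 1 → 8.107%.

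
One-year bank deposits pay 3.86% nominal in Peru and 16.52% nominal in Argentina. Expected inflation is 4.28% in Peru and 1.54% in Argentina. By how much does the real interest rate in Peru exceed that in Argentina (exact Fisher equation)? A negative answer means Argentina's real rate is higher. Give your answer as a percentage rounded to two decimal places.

Peru: (1 + 0.0386)/(1 + 0.0428) − 1 = -0.4028%
Argentina: (1 + 0.1652)/(1 + 0.0154) − 1 = 14.7528%
Differential = -0.4028% − 14.7528% = -15.1556% → -15.16%.

-15.16%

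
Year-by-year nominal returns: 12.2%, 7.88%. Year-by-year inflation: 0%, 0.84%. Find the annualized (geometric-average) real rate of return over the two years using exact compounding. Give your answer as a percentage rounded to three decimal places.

Compound the nominal returns: 1.1220 × 1.0788 = 1.21041360.
Compound inflation: 1.0000 × 1.0084 = 1.00840000.
Deflate: 1.21041360 / 1.00840000 = 1.20033082.
Annualized real rate = 1.20033082^(1/2) − 1 = 9.5596% → 9.560%.

9.560%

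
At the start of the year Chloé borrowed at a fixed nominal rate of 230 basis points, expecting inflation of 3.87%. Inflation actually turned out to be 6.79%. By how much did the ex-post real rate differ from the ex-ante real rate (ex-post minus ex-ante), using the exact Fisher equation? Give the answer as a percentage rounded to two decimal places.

-2.69%

Ex-ante: (1 + 0.0230)/(1 + 0.0387) − 1 = -1.5115%
Ex-post: (1 + 0.0230)/(1 + 0.0679) − 1 = -4.2045%
Difference (ex-post − ex-ante) = -2.6930% → -2.69%.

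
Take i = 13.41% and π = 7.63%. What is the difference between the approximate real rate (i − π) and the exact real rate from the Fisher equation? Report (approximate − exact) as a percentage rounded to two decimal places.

0.41%

Approximate: r ≈ 13.410% − 7.630% = 5.7800%
Exact: (1 + 0.1341)/(1 + 0.0763) − 1 = 5.3702%
Error = 5.7800% − 5.3702% = 0.4098% → 0.41%.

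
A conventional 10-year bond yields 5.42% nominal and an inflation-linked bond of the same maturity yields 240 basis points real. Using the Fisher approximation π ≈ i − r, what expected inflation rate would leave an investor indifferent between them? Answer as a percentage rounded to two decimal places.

π ≈ i − r = 5.42% − 2.4% → 3.02%.

3.02%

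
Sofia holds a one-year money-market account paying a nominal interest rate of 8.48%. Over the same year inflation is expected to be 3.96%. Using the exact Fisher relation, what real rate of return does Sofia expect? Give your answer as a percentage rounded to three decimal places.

4.348%

1 + r = 1.08480 / 1.03960 = 1.043478
r = 1.043478 − 1 = 4.3478%, i.e. 4.348%.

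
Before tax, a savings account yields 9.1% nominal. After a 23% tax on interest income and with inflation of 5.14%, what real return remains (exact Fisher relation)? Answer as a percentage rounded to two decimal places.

1.78%

After-tax nominal return = 9.1% × (1 − 0.23) = 7.0070%.
1 + r = 1.07007 / 1.05140 = 1.017757
After-tax real rate = 1.017757 − 1 → 1.78%.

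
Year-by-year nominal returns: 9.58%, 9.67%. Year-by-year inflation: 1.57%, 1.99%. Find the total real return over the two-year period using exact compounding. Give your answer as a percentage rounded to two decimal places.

16.01%

Compound the nominal returns: 1.0958 × 1.0967 = 1.201764.
Compound inflation: 1.0157 × 1.0199 = 1.035912.
Deflate: 1.201764 / 1.035912 = 1.160102.
Total real return = 1.160102 − 1 → 16.01%.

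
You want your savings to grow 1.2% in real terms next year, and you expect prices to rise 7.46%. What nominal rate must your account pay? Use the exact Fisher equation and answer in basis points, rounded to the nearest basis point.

875 basis points

(1 + i) = (1 + r)(1 + π) = 1.01200 × 1.07460 = 1.0874952
i = 1.0874952 − 1, so the required nominal rate is 875 basis points.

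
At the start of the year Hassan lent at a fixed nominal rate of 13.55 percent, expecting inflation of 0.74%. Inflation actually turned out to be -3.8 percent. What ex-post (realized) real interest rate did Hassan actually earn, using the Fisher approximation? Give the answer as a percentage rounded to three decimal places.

17.350%

Ex-post: 13.55% − (-3.8%) = 17.350%
So the realized real rate is 17.350%.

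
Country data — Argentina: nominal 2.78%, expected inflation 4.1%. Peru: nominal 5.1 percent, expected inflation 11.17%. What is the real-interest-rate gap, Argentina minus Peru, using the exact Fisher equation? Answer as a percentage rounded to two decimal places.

4.19%

Argentina: (1 + 0.0278)/(1 + 0.0410) − 1 = -1.2680%
Peru: (1 + 0.0510)/(1 + 0.1117) − 1 = -5.4601%
Differential = -1.2680% − (-5.4601%) = 4.1921% → 4.19%.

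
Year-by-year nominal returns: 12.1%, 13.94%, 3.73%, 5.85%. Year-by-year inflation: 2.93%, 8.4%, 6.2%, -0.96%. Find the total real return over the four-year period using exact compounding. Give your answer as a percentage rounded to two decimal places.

19.50%

Nominal growth factor = 1.1210 × 1.1394 × 1.0373 × 1.0585 = 1.402417
Price-level growth factor = 1.0293 × 1.0840 × 1.0620 × 0.9904 = 1.173563
Real growth factor = 1.402417 / 1.173563 = 1.195008
Total real return = 1.195008 − 1 → 19.50%.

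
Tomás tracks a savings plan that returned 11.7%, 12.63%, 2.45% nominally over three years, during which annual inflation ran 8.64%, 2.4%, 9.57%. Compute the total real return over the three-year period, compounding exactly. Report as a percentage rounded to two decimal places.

Compound the nominal returns: 1.1170 × 1.1263 × 1.0245 = 1.288900.
Compound inflation: 1.0864 × 1.0240 × 1.0957 = 1.218937.
Deflate: 1.288900 / 1.218937 = 1.057396.
Total real return = 1.057396 − 1 → 5.74%.

5.74%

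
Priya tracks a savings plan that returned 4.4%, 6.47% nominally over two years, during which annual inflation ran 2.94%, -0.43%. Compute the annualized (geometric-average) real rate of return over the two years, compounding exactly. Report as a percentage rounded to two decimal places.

4.14%

Nominal growth factor = 1.0440 × 1.0647 = 1.11154680
Price-level growth factor = 1.0294 × 0.9957 = 1.02497358
Real growth factor = 1.11154680 / 1.02497358 = 1.08446386
Annualized real rate = 1.08446386^(1/2) − 1 = 4.1376% → 4.14%.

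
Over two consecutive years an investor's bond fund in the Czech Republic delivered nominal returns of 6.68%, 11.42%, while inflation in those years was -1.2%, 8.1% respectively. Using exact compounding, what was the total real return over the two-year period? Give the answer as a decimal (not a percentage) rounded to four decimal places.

0.1129

Compound the nominal returns: 1.0668 × 1.1142 = 1.188629.
Compound inflation: 0.9880 × 1.0810 = 1.068028.
Deflate: 1.188629 / 1.068028 = 1.112919.
Total real return = 1.112919 − 1 → 0.1129.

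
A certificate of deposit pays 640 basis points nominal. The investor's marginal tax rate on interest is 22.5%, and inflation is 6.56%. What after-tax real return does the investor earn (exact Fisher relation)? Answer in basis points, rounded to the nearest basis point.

After-tax nominal return = 6.4% × (1 − 0.225) = 4.9600%.
1 + r = 1.04960 / 1.06560 = 0.984985
After-tax real rate = 0.984985 − 1 → -150 basis points.

-150 basis points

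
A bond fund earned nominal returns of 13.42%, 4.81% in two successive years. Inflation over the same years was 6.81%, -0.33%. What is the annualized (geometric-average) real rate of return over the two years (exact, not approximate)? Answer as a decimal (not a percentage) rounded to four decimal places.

Nominal growth factor = 1.1342 × 1.0481 = 1.18875502
Price-level growth factor = 1.0681 × 0.9967 = 1.06457527
Real growth factor = 1.18875502 / 1.06457527 = 1.11664722
Annualized real rate = 1.11664722^(1/2) − 1 = 5.6715% → 0.0567.

0.0567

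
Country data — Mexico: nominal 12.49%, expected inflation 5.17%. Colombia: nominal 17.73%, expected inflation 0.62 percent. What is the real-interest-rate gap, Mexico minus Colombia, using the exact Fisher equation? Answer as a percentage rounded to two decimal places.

Mexico: (1 + 0.1249)/(1 + 0.0517) − 1 = 6.9602%
Colombia: (1 + 0.1773)/(1 + 0.0062) − 1 = 17.0046%
Differential = 6.9602% − 17.0046% = -10.0444% → -10.04%.

-10.04%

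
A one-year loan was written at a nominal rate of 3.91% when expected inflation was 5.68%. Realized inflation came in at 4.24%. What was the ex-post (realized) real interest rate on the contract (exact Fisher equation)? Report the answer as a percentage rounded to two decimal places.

-0.32%

Ex-post: (1 + 0.0391)/(1 + 0.0424) − 1 = -0.3166%
So the realized real rate is -0.32%.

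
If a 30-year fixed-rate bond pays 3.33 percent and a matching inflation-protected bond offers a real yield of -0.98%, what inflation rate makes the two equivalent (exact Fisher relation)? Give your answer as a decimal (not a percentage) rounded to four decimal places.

(1 + π) = (1 + i)/(1 + r) = 1.03330 / 0.99020 = 1.043527
Break-even inflation = 1.043527 − 1 → 0.0435.

0.0435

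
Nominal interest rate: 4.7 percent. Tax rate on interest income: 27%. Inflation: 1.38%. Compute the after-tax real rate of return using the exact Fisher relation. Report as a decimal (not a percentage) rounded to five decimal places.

After-tax nominal return = 4.7% × (1 − 0.27) = 3.4310%.
1 + r = 1.03431 / 1.01380 = 1.020231
After-tax real rate = 1.020231 − 1 → 0.02023.

0.02023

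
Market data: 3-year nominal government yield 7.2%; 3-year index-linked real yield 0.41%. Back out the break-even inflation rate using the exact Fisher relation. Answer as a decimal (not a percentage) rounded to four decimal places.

0.0676

(1 + π) = (1 + i)/(1 + r) = 1.07200 / 1.00410 = 1.067623
Break-even inflation = 1.067623 − 1 → 0.0676.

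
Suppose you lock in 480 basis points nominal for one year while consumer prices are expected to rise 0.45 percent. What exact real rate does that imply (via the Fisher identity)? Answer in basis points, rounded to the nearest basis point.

433 basis points

By the Fisher identity, 1 + r = (1 + i)/(1 + π).
1 + r = 1.04800 / 1.00450 = 1.043305
r = 1.043305 − 1 = 4.3305%, i.e. 433 basis points.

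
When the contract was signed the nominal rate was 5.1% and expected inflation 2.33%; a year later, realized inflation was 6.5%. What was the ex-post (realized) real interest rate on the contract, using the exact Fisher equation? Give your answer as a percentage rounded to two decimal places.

Ex-post: (1 + 0.0510)/(1 + 0.0650) − 1 = -1.3146%
So the realized real rate is -1.31%.

-1.31%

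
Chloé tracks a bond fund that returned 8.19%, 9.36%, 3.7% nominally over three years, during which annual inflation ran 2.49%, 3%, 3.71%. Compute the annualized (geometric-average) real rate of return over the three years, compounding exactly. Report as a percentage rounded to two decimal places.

Nominal growth factor = 1.0819 × 1.0936 × 1.0370 = 1.22694298
Price-level growth factor = 1.0249 × 1.0300 × 1.0371 = 1.09481150
Real growth factor = 1.22694298 / 1.09481150 = 1.12068879
Annualized real rate = 1.12068879^(1/3) − 1 = 3.8712% → 3.87%.

3.87%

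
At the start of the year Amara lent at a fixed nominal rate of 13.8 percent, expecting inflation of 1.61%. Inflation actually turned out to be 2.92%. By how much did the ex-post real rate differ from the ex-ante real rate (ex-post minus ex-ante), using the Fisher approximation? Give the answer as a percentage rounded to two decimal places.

-1.31%

Ex-ante: 13.8% − 1.61% = 12.190%
Ex-post: 13.8% − 2.92% = 10.880%
Difference (ex-post − ex-ante) = -1.3100% → -1.31%.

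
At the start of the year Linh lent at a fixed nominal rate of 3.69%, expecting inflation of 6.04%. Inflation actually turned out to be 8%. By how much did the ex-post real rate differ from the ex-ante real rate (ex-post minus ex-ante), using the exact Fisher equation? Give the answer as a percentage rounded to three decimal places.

-1.775%

Ex-ante: (1 + 0.0369)/(1 + 0.0604) − 1 = -2.2161%
Ex-post: (1 + 0.0369)/(1 + 0.0800) − 1 = -3.9907%
Difference (ex-post − ex-ante) = -1.7746% → -1.775%.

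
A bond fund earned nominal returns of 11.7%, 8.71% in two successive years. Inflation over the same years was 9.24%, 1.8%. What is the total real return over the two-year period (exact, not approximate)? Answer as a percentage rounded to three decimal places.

Compound the nominal returns: 1.1170 × 1.0871 = 1.214291.
Compound inflation: 1.0924 × 1.0180 = 1.112063.
Deflate: 1.214291 / 1.112063 = 1.091926.
Total real return = 1.091926 − 1 → 9.193%.

9.193%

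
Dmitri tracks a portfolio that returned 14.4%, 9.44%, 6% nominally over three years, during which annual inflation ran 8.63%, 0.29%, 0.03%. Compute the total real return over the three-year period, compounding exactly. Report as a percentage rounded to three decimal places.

Compound the nominal returns: 1.1440 × 1.0944 × 1.0600 = 1.327113.
Compound inflation: 1.0863 × 1.0029 × 1.0003 = 1.089777.
Deflate: 1.327113 / 1.089777 = 1.217784.
Total real return = 1.217784 − 1 → 21.778%.

21.778%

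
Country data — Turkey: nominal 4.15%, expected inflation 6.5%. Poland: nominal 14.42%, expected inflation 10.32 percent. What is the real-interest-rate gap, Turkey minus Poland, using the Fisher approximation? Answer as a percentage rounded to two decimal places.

Turkey: 4.15% − 6.5% = -2.350%
Poland: 14.42% − 10.32% = 4.100%
Differential = -6.450% → -6.45%.

-6.45%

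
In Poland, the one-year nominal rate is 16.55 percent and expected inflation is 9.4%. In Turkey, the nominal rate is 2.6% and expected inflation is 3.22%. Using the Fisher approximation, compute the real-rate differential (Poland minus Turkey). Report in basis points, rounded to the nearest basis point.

777 basis points

Poland: 16.55% − 9.4% = 7.150%
Turkey: 2.6% − 3.22% = -0.620%
Differential = 7.770% → 777 basis points.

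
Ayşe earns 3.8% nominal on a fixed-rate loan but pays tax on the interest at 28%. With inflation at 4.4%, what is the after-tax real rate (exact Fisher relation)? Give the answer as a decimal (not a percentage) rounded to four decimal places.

-0.0159

After-tax nominal return = 3.8% × (1 − 0.28) = 2.7360%.
1 + r = 1.02736 / 1.04400 = 0.984061
After-tax real rate = 0.984061 − 1 → -0.0159.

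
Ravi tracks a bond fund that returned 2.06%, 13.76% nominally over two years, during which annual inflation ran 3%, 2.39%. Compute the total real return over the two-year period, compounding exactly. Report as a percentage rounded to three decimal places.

Nominal growth factor = 1.0206 × 1.1376 = 1.161035
Price-level growth factor = 1.0300 × 1.0239 = 1.054617
Real growth factor = 1.161035 / 1.054617 = 1.100906
Total real return = 1.100906 − 1 → 10.091%.

10.091%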